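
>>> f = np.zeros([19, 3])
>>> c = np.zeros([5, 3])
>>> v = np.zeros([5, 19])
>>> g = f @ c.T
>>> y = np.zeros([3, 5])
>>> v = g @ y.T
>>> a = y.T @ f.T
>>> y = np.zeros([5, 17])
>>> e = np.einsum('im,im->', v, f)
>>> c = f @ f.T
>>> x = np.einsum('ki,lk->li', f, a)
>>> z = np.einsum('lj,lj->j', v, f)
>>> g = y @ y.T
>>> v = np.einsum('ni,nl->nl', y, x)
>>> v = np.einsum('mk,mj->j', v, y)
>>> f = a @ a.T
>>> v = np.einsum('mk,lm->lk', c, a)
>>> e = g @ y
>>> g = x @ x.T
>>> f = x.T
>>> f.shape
(3, 5)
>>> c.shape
(19, 19)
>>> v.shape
(5, 19)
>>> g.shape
(5, 5)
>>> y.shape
(5, 17)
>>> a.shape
(5, 19)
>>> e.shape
(5, 17)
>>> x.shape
(5, 3)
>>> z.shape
(3,)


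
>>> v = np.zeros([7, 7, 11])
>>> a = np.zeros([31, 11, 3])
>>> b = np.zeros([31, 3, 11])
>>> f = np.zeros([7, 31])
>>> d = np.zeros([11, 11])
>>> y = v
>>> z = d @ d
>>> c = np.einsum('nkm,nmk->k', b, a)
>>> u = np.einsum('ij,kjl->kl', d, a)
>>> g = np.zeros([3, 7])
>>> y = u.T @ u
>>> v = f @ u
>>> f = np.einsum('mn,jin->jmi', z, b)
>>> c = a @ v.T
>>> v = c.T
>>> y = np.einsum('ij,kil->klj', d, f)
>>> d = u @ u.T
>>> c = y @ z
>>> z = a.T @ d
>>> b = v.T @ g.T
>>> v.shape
(7, 11, 31)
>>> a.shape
(31, 11, 3)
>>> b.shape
(31, 11, 3)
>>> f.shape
(31, 11, 3)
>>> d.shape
(31, 31)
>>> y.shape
(31, 3, 11)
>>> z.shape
(3, 11, 31)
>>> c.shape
(31, 3, 11)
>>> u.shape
(31, 3)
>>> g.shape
(3, 7)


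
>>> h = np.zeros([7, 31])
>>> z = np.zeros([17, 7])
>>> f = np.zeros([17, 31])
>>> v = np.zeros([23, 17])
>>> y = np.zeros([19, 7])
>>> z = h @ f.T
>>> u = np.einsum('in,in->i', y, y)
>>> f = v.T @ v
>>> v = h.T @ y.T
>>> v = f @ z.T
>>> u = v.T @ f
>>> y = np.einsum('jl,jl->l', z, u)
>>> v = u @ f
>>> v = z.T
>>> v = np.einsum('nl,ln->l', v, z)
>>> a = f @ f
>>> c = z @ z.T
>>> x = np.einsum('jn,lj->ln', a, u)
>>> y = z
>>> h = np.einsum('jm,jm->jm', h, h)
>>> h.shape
(7, 31)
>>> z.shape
(7, 17)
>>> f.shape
(17, 17)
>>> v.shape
(7,)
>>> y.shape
(7, 17)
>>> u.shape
(7, 17)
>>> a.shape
(17, 17)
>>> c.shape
(7, 7)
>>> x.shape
(7, 17)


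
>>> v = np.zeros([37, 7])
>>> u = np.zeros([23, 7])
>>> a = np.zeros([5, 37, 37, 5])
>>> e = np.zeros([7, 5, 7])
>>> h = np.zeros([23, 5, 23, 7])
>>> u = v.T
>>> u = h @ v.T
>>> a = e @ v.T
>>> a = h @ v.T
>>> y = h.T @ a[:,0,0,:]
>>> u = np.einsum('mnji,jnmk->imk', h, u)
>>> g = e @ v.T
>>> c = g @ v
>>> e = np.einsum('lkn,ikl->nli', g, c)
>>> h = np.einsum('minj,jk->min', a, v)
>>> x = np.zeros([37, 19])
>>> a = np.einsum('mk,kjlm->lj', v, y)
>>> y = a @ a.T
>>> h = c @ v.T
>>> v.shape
(37, 7)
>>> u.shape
(7, 23, 37)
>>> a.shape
(5, 23)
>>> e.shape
(37, 7, 7)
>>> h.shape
(7, 5, 37)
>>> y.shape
(5, 5)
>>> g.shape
(7, 5, 37)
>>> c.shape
(7, 5, 7)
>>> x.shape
(37, 19)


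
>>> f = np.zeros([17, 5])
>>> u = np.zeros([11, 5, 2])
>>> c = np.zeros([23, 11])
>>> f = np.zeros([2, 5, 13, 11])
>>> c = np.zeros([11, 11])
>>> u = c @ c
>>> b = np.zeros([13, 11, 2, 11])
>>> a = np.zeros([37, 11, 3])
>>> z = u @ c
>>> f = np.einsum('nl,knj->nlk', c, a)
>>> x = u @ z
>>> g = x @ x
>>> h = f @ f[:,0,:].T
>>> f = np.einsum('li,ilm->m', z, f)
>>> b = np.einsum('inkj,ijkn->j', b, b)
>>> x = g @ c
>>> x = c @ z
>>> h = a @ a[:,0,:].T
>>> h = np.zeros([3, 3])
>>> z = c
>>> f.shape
(37,)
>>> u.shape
(11, 11)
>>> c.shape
(11, 11)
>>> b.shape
(11,)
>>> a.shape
(37, 11, 3)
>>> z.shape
(11, 11)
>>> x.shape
(11, 11)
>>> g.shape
(11, 11)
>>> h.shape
(3, 3)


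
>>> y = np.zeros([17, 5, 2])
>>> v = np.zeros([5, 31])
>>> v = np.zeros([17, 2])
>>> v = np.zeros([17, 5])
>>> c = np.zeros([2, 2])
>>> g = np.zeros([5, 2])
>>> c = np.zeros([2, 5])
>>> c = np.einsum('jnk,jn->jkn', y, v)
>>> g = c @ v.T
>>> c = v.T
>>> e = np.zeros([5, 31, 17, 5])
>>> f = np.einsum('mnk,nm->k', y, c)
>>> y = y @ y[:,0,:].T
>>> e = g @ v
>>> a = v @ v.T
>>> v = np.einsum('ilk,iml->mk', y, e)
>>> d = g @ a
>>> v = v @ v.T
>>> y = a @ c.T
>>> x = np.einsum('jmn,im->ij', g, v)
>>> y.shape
(17, 5)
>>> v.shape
(2, 2)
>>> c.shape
(5, 17)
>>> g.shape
(17, 2, 17)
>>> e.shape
(17, 2, 5)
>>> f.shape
(2,)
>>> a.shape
(17, 17)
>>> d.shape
(17, 2, 17)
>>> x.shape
(2, 17)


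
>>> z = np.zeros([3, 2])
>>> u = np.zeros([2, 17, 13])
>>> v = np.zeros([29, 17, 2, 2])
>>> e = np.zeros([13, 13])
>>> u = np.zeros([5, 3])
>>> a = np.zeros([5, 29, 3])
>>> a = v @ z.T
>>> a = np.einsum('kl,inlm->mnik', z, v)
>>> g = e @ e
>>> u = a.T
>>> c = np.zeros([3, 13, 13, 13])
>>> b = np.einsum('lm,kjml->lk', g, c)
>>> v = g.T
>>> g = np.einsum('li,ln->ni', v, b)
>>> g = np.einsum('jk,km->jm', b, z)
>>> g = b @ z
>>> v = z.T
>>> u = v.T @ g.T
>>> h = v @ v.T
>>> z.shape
(3, 2)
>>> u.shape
(3, 13)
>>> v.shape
(2, 3)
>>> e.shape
(13, 13)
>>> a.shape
(2, 17, 29, 3)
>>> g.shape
(13, 2)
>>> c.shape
(3, 13, 13, 13)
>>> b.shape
(13, 3)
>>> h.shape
(2, 2)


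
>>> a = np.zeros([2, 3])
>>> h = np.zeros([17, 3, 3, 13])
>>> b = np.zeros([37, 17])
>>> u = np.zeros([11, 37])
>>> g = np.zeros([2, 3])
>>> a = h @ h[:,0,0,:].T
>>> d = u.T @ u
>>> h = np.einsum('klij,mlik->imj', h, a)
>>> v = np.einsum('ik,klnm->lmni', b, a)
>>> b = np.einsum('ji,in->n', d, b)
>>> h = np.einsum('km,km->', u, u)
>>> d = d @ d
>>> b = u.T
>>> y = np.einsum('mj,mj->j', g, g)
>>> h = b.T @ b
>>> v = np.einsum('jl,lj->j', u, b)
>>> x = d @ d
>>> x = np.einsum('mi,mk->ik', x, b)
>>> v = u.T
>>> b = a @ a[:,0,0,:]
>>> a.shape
(17, 3, 3, 17)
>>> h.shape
(11, 11)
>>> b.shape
(17, 3, 3, 17)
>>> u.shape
(11, 37)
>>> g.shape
(2, 3)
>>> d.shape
(37, 37)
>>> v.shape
(37, 11)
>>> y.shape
(3,)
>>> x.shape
(37, 11)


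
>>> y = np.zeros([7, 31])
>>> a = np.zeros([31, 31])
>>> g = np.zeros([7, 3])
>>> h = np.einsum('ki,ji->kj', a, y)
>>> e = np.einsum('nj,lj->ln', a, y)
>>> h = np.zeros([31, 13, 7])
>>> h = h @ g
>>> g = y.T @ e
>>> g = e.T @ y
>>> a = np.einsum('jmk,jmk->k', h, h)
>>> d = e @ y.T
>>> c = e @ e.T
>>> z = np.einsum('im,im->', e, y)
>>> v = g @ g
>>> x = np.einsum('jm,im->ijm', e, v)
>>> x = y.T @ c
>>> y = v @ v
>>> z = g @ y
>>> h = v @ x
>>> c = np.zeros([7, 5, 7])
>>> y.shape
(31, 31)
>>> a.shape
(3,)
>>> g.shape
(31, 31)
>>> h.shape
(31, 7)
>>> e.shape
(7, 31)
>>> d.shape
(7, 7)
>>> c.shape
(7, 5, 7)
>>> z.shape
(31, 31)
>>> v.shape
(31, 31)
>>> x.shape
(31, 7)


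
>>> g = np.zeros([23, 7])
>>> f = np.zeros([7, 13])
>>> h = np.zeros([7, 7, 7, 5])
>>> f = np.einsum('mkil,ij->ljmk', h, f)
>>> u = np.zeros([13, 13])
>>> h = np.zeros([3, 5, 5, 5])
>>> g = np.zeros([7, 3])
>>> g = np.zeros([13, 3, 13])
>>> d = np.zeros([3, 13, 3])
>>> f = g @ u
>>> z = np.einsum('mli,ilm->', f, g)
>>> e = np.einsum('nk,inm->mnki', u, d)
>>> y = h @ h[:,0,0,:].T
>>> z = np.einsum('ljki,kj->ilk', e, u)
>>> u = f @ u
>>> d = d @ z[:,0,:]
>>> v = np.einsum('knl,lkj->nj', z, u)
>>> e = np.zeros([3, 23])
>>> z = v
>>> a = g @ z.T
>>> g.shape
(13, 3, 13)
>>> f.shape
(13, 3, 13)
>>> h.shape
(3, 5, 5, 5)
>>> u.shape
(13, 3, 13)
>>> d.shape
(3, 13, 13)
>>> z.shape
(3, 13)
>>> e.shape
(3, 23)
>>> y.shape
(3, 5, 5, 3)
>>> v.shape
(3, 13)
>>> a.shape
(13, 3, 3)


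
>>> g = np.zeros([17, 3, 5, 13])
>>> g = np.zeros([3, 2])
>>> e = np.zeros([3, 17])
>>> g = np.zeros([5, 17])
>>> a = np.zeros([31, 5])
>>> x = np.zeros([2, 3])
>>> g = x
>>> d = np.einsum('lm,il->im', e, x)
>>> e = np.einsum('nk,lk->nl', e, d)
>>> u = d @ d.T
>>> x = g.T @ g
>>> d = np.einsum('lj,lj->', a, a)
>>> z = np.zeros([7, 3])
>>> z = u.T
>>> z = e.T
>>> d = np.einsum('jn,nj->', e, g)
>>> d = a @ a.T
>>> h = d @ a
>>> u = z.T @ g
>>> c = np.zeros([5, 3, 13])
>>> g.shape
(2, 3)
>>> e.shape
(3, 2)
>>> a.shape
(31, 5)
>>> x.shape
(3, 3)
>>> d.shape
(31, 31)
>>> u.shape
(3, 3)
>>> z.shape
(2, 3)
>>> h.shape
(31, 5)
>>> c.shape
(5, 3, 13)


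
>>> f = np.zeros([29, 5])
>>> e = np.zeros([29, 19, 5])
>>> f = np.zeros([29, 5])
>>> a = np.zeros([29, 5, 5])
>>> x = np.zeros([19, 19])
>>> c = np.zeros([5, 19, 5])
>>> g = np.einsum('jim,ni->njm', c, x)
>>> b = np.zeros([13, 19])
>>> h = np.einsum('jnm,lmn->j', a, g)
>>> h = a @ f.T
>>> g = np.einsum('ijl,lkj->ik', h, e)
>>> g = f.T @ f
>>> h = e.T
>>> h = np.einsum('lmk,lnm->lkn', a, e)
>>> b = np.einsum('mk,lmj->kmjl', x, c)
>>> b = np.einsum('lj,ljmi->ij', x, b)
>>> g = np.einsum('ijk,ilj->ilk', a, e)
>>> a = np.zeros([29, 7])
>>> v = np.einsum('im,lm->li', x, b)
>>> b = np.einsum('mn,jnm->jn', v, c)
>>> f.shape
(29, 5)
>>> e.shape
(29, 19, 5)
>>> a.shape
(29, 7)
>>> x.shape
(19, 19)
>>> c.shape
(5, 19, 5)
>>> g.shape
(29, 19, 5)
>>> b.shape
(5, 19)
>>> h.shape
(29, 5, 19)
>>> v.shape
(5, 19)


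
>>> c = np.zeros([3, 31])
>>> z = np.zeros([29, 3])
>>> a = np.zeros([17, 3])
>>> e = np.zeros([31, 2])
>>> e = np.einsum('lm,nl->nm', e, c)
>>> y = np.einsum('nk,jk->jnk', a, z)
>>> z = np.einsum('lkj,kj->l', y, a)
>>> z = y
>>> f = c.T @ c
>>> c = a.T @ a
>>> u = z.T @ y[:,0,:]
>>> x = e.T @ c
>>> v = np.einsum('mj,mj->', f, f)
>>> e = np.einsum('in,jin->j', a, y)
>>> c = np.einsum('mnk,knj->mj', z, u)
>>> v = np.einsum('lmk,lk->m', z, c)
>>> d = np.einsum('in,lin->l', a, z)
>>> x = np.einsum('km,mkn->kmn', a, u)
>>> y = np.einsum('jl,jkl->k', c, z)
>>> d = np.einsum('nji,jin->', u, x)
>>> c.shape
(29, 3)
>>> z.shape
(29, 17, 3)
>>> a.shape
(17, 3)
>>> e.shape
(29,)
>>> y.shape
(17,)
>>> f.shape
(31, 31)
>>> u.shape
(3, 17, 3)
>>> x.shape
(17, 3, 3)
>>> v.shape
(17,)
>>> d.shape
()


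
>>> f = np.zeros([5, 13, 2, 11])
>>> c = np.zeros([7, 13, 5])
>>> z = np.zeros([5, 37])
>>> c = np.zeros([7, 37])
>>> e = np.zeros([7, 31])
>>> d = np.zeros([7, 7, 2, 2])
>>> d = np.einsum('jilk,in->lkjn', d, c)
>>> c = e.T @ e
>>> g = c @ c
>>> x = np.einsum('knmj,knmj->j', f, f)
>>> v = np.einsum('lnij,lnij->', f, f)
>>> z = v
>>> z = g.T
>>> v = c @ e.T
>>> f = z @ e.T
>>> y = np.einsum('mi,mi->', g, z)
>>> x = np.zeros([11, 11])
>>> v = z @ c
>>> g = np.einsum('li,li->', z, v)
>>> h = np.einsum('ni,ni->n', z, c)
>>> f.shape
(31, 7)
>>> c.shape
(31, 31)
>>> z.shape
(31, 31)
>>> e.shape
(7, 31)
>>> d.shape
(2, 2, 7, 37)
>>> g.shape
()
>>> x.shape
(11, 11)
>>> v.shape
(31, 31)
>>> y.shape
()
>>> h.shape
(31,)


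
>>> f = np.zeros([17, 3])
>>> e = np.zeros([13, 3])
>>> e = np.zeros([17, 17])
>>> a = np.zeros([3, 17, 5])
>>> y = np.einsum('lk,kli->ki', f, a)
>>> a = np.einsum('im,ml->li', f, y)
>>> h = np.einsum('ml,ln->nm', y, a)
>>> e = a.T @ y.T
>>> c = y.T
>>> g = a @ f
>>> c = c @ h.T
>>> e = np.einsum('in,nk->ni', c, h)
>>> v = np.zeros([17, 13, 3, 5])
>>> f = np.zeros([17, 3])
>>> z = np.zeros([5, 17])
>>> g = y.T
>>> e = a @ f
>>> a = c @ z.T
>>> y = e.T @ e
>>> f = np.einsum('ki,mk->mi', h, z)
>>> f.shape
(5, 3)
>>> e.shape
(5, 3)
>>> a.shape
(5, 5)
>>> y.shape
(3, 3)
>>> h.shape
(17, 3)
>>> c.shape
(5, 17)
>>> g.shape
(5, 3)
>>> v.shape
(17, 13, 3, 5)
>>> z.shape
(5, 17)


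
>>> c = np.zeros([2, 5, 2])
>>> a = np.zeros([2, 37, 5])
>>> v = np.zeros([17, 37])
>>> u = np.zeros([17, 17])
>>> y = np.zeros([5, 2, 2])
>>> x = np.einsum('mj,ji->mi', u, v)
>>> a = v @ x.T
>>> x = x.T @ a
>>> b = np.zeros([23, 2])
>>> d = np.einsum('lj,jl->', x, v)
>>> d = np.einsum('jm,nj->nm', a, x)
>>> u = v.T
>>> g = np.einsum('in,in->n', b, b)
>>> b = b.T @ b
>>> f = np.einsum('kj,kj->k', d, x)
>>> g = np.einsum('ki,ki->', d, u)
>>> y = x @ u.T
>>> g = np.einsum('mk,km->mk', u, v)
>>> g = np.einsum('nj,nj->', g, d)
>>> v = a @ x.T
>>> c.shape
(2, 5, 2)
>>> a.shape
(17, 17)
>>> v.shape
(17, 37)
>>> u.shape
(37, 17)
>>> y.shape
(37, 37)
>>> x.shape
(37, 17)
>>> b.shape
(2, 2)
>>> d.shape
(37, 17)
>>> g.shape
()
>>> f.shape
(37,)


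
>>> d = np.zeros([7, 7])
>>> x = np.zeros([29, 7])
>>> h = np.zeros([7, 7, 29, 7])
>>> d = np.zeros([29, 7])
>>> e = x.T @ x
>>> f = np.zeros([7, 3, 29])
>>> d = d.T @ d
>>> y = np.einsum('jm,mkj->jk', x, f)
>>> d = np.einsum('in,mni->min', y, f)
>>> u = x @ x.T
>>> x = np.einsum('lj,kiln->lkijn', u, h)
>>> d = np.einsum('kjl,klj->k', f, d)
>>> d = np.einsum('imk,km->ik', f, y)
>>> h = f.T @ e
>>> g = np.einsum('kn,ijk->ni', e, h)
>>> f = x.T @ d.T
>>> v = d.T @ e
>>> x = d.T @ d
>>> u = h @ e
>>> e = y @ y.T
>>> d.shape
(7, 29)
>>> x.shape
(29, 29)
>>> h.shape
(29, 3, 7)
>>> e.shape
(29, 29)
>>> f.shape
(7, 29, 7, 7, 7)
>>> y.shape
(29, 3)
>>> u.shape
(29, 3, 7)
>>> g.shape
(7, 29)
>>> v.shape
(29, 7)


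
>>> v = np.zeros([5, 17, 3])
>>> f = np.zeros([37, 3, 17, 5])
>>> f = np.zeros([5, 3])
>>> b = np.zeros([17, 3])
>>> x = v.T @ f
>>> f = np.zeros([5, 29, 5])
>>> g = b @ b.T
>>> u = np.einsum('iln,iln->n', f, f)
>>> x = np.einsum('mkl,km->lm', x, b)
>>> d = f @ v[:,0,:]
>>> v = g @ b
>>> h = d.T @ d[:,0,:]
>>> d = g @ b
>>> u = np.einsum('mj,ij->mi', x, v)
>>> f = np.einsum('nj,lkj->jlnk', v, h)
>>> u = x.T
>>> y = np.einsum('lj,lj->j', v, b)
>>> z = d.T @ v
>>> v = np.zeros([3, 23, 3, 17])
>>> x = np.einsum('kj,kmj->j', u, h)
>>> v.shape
(3, 23, 3, 17)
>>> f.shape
(3, 3, 17, 29)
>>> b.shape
(17, 3)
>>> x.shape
(3,)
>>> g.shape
(17, 17)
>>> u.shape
(3, 3)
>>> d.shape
(17, 3)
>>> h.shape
(3, 29, 3)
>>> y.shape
(3,)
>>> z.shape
(3, 3)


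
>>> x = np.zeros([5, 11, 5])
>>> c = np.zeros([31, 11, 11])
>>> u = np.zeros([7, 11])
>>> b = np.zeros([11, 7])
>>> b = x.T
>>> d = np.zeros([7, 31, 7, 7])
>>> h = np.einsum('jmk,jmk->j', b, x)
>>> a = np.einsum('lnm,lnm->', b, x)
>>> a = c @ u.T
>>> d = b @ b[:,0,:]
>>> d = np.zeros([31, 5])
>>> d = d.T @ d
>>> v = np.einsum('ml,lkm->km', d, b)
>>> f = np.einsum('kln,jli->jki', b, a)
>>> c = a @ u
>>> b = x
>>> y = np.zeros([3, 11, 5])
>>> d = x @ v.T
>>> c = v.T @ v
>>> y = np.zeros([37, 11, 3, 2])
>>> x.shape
(5, 11, 5)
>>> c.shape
(5, 5)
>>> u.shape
(7, 11)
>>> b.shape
(5, 11, 5)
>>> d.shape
(5, 11, 11)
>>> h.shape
(5,)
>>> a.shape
(31, 11, 7)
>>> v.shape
(11, 5)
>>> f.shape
(31, 5, 7)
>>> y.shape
(37, 11, 3, 2)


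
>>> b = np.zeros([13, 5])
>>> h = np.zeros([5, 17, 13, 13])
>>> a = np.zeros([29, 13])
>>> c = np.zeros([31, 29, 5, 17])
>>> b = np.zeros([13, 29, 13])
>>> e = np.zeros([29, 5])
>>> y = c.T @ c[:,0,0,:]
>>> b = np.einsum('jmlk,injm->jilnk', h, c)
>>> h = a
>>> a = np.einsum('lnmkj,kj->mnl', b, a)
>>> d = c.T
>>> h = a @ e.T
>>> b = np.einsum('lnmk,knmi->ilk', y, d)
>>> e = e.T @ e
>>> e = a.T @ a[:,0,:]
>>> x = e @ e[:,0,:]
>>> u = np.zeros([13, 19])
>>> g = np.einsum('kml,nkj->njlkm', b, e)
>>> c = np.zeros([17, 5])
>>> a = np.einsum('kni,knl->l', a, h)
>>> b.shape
(31, 17, 17)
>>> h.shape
(13, 31, 29)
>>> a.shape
(29,)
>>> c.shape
(17, 5)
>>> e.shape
(5, 31, 5)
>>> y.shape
(17, 5, 29, 17)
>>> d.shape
(17, 5, 29, 31)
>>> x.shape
(5, 31, 5)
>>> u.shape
(13, 19)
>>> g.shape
(5, 5, 17, 31, 17)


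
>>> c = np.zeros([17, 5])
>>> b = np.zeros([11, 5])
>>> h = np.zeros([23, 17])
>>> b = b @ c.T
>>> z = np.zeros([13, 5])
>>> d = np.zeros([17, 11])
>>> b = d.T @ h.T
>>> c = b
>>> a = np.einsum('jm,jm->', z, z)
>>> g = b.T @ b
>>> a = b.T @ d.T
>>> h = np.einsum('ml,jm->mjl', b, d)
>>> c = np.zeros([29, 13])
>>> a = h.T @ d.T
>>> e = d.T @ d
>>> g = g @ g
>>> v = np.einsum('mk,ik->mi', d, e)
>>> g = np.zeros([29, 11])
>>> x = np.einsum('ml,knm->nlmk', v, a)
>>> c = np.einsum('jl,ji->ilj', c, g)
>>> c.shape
(11, 13, 29)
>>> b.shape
(11, 23)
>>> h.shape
(11, 17, 23)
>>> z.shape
(13, 5)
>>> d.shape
(17, 11)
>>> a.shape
(23, 17, 17)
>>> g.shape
(29, 11)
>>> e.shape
(11, 11)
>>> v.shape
(17, 11)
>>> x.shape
(17, 11, 17, 23)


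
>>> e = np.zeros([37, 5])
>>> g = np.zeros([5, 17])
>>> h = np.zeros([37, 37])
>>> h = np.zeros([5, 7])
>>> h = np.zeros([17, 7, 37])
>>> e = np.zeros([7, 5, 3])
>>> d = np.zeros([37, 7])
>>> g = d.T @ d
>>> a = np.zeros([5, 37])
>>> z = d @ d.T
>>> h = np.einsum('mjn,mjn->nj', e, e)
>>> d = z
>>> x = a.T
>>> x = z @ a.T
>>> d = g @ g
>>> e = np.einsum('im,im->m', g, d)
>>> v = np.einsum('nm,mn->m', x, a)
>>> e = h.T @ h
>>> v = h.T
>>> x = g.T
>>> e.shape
(5, 5)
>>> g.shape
(7, 7)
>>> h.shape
(3, 5)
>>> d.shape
(7, 7)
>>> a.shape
(5, 37)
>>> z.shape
(37, 37)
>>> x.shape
(7, 7)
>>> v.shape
(5, 3)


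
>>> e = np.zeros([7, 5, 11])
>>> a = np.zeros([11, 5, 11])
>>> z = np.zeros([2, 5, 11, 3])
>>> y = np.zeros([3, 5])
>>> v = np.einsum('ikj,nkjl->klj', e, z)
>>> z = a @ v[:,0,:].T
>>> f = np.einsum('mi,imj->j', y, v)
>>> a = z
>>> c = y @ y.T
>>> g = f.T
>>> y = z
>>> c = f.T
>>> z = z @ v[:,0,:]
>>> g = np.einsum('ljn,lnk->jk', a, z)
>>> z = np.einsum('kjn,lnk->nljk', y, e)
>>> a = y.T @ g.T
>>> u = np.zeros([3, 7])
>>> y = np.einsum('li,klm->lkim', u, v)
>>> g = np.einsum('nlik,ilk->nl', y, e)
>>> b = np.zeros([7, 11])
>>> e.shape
(7, 5, 11)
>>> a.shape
(5, 5, 5)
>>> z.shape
(5, 7, 5, 11)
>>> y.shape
(3, 5, 7, 11)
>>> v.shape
(5, 3, 11)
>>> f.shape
(11,)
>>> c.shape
(11,)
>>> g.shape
(3, 5)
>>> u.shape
(3, 7)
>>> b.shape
(7, 11)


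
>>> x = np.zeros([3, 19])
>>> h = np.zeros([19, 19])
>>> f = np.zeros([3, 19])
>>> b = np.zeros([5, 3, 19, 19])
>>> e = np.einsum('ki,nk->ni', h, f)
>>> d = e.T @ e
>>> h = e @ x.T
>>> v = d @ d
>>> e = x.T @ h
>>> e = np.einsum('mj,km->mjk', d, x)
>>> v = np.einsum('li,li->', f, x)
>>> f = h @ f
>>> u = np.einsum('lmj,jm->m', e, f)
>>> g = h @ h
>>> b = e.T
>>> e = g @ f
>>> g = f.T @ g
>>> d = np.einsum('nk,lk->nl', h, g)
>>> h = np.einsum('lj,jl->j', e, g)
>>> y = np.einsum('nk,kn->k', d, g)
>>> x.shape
(3, 19)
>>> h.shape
(19,)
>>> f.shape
(3, 19)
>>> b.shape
(3, 19, 19)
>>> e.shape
(3, 19)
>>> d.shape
(3, 19)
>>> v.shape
()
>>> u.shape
(19,)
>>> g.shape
(19, 3)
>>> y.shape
(19,)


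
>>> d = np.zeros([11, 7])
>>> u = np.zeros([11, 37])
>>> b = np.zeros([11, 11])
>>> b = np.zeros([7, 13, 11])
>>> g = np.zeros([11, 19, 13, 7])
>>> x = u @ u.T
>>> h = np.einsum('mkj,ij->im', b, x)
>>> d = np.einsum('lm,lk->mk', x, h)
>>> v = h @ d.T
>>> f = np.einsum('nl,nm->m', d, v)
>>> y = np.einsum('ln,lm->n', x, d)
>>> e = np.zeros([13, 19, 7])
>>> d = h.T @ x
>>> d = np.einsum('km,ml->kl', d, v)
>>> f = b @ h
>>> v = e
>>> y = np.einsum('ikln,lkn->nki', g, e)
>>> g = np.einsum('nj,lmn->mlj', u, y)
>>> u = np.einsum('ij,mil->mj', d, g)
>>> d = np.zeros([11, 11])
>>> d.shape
(11, 11)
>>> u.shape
(19, 11)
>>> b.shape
(7, 13, 11)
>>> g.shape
(19, 7, 37)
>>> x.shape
(11, 11)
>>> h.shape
(11, 7)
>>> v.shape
(13, 19, 7)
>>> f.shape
(7, 13, 7)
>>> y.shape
(7, 19, 11)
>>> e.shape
(13, 19, 7)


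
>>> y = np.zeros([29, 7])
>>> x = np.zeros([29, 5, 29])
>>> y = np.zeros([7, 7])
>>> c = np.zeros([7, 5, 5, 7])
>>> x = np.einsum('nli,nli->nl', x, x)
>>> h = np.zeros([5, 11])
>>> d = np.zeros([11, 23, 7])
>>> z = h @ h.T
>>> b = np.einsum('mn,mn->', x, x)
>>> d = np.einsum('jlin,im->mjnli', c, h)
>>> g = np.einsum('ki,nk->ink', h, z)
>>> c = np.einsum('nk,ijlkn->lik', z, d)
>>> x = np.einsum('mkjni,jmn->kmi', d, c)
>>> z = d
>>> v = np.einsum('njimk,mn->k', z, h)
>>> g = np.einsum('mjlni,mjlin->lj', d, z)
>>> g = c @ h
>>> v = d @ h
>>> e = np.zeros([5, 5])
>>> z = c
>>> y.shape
(7, 7)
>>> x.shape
(7, 11, 5)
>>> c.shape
(7, 11, 5)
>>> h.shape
(5, 11)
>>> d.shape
(11, 7, 7, 5, 5)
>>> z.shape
(7, 11, 5)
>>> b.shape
()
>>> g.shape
(7, 11, 11)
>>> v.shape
(11, 7, 7, 5, 11)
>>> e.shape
(5, 5)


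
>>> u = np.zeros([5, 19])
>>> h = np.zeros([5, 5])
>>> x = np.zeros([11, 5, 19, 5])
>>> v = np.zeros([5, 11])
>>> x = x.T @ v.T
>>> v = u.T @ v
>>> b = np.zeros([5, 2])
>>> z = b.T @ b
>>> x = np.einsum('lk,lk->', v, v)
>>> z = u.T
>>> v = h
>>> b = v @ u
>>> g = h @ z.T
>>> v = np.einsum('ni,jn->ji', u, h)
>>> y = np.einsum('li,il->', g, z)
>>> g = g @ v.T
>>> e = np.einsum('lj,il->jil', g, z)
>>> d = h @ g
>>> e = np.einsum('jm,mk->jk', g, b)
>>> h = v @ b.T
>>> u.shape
(5, 19)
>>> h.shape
(5, 5)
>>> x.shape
()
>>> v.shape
(5, 19)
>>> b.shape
(5, 19)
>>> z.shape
(19, 5)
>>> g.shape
(5, 5)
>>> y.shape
()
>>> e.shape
(5, 19)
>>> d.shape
(5, 5)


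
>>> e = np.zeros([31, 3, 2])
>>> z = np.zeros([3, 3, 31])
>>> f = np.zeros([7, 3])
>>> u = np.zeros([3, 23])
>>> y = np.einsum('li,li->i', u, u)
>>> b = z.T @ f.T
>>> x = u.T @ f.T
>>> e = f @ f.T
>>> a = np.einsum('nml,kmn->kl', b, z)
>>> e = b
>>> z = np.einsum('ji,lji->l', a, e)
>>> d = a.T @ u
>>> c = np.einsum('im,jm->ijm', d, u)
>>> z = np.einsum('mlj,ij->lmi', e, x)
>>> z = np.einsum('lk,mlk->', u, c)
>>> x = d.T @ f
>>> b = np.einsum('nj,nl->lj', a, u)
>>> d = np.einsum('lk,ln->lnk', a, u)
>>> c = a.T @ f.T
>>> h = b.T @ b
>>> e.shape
(31, 3, 7)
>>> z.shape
()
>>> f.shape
(7, 3)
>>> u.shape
(3, 23)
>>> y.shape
(23,)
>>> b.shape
(23, 7)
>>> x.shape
(23, 3)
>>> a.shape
(3, 7)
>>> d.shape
(3, 23, 7)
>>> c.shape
(7, 7)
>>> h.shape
(7, 7)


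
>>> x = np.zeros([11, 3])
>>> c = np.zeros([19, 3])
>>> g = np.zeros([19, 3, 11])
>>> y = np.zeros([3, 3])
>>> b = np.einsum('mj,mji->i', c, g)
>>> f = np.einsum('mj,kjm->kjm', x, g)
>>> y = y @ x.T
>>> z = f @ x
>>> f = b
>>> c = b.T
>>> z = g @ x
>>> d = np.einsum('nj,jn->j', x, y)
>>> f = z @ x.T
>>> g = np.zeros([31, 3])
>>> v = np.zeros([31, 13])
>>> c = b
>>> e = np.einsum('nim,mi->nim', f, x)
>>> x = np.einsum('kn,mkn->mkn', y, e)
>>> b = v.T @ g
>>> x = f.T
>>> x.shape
(11, 3, 19)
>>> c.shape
(11,)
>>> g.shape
(31, 3)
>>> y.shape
(3, 11)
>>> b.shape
(13, 3)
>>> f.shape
(19, 3, 11)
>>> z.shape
(19, 3, 3)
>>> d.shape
(3,)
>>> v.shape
(31, 13)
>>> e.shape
(19, 3, 11)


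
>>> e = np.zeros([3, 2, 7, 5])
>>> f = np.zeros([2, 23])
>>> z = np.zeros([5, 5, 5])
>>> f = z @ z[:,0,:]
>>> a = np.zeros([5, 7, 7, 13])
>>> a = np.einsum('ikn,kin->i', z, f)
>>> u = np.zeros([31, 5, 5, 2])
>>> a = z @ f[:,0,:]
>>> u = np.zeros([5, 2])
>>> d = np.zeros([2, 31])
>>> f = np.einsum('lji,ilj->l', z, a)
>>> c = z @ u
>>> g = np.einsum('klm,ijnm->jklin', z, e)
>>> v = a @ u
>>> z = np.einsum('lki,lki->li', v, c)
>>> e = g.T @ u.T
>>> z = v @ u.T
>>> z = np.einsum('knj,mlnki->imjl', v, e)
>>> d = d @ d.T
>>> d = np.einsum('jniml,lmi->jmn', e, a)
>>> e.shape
(7, 3, 5, 5, 5)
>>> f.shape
(5,)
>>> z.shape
(5, 7, 2, 3)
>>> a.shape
(5, 5, 5)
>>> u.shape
(5, 2)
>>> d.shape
(7, 5, 3)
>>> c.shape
(5, 5, 2)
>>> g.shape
(2, 5, 5, 3, 7)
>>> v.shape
(5, 5, 2)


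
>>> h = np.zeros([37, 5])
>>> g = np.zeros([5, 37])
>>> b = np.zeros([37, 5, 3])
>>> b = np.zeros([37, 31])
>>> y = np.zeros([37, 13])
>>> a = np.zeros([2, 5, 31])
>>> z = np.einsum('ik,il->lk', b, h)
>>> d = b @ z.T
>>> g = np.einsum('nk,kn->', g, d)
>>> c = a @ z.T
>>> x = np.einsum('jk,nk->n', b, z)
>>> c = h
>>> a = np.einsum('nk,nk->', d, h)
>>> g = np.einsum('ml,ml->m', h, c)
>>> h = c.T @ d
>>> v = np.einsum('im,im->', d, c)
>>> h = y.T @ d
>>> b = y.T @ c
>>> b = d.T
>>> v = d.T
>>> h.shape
(13, 5)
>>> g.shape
(37,)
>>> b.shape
(5, 37)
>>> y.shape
(37, 13)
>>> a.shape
()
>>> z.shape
(5, 31)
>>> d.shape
(37, 5)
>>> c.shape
(37, 5)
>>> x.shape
(5,)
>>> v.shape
(5, 37)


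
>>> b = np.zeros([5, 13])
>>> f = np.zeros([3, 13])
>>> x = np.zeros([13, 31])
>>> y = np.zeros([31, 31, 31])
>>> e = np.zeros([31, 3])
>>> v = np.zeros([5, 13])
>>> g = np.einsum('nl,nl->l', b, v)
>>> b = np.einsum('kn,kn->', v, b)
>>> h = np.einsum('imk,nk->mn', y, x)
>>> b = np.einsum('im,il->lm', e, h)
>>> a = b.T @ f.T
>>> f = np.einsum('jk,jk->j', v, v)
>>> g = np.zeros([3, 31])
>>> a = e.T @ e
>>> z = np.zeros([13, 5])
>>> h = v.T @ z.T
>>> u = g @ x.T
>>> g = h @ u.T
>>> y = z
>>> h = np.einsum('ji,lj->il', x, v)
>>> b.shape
(13, 3)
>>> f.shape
(5,)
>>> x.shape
(13, 31)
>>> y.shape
(13, 5)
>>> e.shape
(31, 3)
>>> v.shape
(5, 13)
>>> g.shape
(13, 3)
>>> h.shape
(31, 5)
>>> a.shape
(3, 3)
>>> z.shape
(13, 5)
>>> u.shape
(3, 13)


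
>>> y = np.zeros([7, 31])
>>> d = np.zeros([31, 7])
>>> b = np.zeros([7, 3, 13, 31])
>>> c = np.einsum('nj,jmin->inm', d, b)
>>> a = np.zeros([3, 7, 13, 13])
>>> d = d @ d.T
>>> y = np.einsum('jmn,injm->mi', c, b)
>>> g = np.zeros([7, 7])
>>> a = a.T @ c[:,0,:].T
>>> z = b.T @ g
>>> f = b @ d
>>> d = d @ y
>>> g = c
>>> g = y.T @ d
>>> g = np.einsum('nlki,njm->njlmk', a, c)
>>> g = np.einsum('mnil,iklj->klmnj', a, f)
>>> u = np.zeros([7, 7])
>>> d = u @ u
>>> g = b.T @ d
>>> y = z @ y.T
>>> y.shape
(31, 13, 3, 31)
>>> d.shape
(7, 7)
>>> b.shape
(7, 3, 13, 31)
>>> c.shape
(13, 31, 3)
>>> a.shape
(13, 13, 7, 13)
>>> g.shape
(31, 13, 3, 7)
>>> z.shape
(31, 13, 3, 7)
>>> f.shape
(7, 3, 13, 31)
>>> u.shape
(7, 7)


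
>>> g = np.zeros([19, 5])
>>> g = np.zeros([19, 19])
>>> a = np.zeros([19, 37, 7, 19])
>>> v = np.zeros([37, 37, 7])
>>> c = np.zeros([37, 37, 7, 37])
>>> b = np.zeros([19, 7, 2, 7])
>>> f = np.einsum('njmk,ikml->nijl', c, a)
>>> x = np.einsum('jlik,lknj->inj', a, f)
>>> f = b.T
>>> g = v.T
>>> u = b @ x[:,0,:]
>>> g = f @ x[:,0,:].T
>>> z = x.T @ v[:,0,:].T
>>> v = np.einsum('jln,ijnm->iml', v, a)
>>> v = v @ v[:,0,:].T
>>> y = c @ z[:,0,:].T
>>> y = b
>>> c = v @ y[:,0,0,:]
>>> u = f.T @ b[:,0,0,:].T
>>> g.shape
(7, 2, 7, 7)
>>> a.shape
(19, 37, 7, 19)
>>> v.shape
(19, 19, 19)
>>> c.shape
(19, 19, 7)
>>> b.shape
(19, 7, 2, 7)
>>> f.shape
(7, 2, 7, 19)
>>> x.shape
(7, 37, 19)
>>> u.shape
(19, 7, 2, 19)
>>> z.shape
(19, 37, 37)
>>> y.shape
(19, 7, 2, 7)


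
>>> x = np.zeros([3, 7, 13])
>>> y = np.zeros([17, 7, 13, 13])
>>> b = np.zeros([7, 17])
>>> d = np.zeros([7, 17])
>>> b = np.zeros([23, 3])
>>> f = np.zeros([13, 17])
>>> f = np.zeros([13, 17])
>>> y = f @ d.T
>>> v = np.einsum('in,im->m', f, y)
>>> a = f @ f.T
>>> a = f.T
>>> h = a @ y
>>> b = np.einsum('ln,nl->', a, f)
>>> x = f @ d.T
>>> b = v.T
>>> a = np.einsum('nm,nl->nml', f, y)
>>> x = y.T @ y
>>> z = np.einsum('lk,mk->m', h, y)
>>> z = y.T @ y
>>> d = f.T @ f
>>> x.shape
(7, 7)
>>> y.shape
(13, 7)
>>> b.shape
(7,)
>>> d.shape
(17, 17)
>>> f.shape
(13, 17)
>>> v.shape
(7,)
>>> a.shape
(13, 17, 7)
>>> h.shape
(17, 7)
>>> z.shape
(7, 7)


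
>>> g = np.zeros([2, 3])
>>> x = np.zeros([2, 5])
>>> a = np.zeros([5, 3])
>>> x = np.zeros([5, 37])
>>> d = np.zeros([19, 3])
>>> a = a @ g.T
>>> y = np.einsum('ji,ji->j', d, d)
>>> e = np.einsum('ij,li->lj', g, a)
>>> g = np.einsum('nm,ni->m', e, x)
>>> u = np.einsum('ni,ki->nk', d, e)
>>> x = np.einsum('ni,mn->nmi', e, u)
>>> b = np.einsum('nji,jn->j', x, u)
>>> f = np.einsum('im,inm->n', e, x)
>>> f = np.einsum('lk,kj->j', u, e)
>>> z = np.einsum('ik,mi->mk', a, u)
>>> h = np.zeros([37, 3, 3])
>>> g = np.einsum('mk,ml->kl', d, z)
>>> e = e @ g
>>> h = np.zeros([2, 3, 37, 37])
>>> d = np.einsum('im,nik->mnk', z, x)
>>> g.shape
(3, 2)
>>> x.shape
(5, 19, 3)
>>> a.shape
(5, 2)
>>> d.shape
(2, 5, 3)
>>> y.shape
(19,)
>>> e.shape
(5, 2)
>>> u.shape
(19, 5)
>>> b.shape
(19,)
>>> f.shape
(3,)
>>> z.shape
(19, 2)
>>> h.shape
(2, 3, 37, 37)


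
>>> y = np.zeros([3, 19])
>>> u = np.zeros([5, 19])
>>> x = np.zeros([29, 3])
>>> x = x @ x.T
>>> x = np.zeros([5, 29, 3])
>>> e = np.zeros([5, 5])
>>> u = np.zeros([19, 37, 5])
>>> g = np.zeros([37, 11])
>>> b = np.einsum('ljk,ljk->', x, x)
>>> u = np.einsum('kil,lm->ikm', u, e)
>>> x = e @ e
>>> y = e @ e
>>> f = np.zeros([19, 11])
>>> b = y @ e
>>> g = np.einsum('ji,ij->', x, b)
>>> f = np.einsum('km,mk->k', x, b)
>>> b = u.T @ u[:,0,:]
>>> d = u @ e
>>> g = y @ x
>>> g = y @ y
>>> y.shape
(5, 5)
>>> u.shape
(37, 19, 5)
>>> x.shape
(5, 5)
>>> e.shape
(5, 5)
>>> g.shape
(5, 5)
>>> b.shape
(5, 19, 5)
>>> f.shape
(5,)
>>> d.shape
(37, 19, 5)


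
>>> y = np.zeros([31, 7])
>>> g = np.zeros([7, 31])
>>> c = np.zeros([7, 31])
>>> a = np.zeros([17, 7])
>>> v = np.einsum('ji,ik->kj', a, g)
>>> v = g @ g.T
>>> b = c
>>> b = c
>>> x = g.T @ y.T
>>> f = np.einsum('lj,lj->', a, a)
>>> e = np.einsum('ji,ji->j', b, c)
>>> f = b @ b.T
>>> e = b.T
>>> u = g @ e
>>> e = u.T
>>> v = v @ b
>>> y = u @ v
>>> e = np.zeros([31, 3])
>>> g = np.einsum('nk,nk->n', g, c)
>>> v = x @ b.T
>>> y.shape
(7, 31)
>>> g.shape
(7,)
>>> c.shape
(7, 31)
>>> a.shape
(17, 7)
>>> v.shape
(31, 7)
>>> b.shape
(7, 31)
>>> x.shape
(31, 31)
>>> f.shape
(7, 7)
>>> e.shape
(31, 3)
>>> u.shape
(7, 7)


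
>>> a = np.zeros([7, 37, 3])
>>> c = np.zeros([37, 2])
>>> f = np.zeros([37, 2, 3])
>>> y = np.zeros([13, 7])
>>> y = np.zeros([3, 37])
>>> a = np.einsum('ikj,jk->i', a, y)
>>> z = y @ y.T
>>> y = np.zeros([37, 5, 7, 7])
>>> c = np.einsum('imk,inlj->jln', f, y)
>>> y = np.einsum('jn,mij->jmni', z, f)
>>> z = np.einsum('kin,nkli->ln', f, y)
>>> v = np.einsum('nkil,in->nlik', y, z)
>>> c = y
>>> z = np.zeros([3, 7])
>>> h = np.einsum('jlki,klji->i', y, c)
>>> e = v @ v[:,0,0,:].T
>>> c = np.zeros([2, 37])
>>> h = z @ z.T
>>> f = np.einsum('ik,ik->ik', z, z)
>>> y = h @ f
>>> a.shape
(7,)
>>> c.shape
(2, 37)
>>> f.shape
(3, 7)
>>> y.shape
(3, 7)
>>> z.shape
(3, 7)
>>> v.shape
(3, 2, 3, 37)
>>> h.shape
(3, 3)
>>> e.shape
(3, 2, 3, 3)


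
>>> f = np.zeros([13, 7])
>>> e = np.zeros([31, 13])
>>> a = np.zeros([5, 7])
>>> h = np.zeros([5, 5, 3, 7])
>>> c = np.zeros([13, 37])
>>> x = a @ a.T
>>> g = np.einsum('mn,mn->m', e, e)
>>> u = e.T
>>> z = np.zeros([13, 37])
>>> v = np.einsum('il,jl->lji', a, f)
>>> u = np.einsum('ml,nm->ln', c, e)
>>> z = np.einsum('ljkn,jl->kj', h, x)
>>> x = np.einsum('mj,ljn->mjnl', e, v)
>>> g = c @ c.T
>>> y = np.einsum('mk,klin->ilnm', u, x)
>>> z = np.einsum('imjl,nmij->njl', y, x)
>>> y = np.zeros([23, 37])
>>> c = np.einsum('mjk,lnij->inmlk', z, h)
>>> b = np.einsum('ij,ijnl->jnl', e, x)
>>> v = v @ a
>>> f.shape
(13, 7)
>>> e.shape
(31, 13)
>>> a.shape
(5, 7)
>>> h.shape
(5, 5, 3, 7)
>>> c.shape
(3, 5, 31, 5, 37)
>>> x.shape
(31, 13, 5, 7)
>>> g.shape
(13, 13)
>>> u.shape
(37, 31)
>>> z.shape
(31, 7, 37)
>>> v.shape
(7, 13, 7)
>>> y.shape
(23, 37)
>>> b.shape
(13, 5, 7)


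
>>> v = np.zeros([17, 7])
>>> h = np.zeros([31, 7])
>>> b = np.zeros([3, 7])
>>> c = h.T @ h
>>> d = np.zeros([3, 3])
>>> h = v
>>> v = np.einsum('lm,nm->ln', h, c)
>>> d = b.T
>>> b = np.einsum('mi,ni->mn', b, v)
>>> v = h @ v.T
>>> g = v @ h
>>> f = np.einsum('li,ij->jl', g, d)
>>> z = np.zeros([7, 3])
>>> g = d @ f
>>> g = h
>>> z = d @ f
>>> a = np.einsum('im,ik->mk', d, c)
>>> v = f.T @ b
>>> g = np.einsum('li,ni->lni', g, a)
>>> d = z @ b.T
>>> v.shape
(17, 17)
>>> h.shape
(17, 7)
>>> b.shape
(3, 17)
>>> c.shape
(7, 7)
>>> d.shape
(7, 3)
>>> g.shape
(17, 3, 7)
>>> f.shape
(3, 17)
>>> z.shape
(7, 17)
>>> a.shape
(3, 7)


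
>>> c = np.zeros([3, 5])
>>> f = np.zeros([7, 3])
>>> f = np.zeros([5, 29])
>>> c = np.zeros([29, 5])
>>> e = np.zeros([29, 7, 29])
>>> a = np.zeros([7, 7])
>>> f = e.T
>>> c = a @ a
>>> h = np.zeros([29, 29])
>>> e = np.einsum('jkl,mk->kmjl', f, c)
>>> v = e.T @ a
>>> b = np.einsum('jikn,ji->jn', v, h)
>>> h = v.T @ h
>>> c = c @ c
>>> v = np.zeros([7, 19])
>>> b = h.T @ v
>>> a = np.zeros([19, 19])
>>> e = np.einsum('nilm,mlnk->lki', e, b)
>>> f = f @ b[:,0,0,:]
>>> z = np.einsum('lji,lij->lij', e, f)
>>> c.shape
(7, 7)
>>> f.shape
(29, 7, 19)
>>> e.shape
(29, 19, 7)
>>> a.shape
(19, 19)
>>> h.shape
(7, 7, 29, 29)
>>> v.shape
(7, 19)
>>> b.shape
(29, 29, 7, 19)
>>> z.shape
(29, 7, 19)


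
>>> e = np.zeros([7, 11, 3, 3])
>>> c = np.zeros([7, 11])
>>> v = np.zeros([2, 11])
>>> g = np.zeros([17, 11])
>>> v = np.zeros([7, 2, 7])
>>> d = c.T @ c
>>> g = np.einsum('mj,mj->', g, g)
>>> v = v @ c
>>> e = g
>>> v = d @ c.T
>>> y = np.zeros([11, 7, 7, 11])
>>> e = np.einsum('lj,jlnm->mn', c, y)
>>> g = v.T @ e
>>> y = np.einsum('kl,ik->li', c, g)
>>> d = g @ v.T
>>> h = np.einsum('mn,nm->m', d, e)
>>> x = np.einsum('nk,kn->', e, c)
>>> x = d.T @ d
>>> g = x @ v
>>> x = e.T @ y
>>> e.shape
(11, 7)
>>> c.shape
(7, 11)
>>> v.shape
(11, 7)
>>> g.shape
(11, 7)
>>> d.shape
(7, 11)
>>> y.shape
(11, 7)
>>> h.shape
(7,)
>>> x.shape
(7, 7)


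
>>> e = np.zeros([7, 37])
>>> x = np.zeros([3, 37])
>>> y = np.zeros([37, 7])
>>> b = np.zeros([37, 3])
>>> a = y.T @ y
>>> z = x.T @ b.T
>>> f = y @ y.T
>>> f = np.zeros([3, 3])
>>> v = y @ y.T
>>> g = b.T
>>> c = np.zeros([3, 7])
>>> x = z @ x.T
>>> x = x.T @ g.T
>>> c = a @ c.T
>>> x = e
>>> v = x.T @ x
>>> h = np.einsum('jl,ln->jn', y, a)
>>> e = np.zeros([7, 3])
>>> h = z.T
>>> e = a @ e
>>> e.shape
(7, 3)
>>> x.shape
(7, 37)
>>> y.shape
(37, 7)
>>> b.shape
(37, 3)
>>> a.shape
(7, 7)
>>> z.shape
(37, 37)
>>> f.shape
(3, 3)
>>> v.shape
(37, 37)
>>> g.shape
(3, 37)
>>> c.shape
(7, 3)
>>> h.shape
(37, 37)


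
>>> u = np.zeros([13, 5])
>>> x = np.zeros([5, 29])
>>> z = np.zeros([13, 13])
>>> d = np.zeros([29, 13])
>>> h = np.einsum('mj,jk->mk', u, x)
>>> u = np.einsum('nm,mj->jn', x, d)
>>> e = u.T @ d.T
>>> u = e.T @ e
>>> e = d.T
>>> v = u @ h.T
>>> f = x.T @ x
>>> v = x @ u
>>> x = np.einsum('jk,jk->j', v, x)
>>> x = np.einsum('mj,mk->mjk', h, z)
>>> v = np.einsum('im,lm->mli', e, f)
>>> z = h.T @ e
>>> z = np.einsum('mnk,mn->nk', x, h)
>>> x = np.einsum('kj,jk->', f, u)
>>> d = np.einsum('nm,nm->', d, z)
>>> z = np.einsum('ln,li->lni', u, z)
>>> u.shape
(29, 29)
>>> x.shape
()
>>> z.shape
(29, 29, 13)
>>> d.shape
()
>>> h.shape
(13, 29)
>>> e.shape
(13, 29)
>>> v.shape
(29, 29, 13)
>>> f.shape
(29, 29)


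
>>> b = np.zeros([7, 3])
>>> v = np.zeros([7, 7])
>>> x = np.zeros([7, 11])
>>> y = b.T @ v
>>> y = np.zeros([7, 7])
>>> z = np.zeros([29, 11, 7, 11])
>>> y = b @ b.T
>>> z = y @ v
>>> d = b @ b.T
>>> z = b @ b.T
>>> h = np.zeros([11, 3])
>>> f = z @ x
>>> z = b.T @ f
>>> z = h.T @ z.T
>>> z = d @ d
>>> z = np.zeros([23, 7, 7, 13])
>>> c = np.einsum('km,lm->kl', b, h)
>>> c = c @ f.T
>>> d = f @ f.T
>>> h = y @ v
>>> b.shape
(7, 3)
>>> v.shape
(7, 7)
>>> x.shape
(7, 11)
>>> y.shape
(7, 7)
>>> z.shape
(23, 7, 7, 13)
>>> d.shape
(7, 7)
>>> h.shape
(7, 7)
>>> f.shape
(7, 11)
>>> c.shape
(7, 7)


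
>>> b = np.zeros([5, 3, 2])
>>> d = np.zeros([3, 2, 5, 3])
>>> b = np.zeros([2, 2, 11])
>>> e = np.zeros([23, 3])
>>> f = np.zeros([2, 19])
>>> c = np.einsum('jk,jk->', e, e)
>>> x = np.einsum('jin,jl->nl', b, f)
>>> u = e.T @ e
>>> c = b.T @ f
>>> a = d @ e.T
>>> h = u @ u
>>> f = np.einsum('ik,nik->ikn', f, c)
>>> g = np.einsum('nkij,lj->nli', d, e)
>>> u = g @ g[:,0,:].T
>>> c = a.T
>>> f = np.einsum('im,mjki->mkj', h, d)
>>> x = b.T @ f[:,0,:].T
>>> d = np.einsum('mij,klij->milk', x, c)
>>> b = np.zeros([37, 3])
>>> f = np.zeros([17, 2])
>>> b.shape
(37, 3)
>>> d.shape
(11, 2, 5, 23)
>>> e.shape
(23, 3)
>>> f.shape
(17, 2)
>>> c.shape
(23, 5, 2, 3)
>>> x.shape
(11, 2, 3)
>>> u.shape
(3, 23, 3)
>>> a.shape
(3, 2, 5, 23)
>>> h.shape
(3, 3)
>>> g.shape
(3, 23, 5)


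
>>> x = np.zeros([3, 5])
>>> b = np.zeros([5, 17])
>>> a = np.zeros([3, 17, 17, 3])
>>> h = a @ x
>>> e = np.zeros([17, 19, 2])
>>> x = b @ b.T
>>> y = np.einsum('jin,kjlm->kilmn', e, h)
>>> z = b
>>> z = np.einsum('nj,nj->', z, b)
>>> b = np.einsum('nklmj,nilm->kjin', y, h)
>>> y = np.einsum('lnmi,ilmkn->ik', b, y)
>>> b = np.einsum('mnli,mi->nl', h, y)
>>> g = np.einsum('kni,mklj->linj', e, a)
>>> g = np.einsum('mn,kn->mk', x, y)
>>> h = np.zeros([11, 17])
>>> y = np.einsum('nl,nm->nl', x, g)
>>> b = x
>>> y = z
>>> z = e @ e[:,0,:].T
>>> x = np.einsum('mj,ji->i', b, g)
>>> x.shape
(3,)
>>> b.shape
(5, 5)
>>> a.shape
(3, 17, 17, 3)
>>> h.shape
(11, 17)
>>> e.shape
(17, 19, 2)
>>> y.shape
()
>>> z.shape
(17, 19, 17)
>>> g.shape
(5, 3)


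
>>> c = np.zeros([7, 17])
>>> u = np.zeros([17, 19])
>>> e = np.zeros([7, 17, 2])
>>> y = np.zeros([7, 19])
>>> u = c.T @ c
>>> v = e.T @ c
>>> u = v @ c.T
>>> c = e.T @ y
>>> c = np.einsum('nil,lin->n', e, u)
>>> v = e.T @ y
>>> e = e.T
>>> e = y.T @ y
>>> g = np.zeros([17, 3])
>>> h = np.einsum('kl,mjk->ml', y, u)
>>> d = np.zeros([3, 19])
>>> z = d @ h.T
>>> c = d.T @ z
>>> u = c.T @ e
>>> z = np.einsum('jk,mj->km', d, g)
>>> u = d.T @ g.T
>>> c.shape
(19, 2)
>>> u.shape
(19, 17)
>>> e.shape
(19, 19)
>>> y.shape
(7, 19)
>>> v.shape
(2, 17, 19)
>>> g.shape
(17, 3)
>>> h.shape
(2, 19)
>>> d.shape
(3, 19)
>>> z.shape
(19, 17)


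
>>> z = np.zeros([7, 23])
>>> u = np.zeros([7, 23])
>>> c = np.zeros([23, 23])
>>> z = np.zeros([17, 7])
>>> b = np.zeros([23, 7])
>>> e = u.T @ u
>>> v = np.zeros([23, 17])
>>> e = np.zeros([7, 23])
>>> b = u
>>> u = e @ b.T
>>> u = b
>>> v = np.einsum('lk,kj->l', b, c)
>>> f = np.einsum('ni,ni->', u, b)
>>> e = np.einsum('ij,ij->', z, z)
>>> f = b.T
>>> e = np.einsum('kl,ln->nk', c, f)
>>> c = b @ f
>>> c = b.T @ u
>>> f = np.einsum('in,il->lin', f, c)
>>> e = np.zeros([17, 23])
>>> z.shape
(17, 7)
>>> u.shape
(7, 23)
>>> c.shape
(23, 23)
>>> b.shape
(7, 23)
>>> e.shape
(17, 23)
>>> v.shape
(7,)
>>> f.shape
(23, 23, 7)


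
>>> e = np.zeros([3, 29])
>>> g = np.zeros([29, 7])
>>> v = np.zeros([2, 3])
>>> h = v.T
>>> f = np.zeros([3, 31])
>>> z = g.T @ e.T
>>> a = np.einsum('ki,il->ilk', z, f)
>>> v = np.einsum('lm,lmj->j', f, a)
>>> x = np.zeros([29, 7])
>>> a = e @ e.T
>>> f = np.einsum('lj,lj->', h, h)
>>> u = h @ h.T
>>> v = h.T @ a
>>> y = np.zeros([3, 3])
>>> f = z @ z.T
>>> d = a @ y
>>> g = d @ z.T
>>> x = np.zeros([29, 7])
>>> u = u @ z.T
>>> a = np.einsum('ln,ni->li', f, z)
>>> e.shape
(3, 29)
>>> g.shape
(3, 7)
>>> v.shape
(2, 3)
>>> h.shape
(3, 2)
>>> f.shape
(7, 7)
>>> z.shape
(7, 3)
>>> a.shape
(7, 3)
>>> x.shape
(29, 7)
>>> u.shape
(3, 7)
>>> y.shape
(3, 3)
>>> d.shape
(3, 3)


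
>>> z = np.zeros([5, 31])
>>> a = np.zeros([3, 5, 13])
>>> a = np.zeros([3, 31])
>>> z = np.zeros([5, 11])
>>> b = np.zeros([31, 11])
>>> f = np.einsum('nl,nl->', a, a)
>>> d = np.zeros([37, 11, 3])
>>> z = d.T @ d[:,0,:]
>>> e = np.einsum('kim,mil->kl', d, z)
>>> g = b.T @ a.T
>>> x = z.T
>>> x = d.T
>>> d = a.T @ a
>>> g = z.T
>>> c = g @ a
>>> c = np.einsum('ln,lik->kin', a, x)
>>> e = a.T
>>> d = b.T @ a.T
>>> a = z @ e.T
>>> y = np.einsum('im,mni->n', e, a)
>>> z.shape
(3, 11, 3)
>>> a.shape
(3, 11, 31)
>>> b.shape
(31, 11)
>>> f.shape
()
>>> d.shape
(11, 3)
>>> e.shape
(31, 3)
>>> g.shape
(3, 11, 3)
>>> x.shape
(3, 11, 37)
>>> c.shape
(37, 11, 31)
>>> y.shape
(11,)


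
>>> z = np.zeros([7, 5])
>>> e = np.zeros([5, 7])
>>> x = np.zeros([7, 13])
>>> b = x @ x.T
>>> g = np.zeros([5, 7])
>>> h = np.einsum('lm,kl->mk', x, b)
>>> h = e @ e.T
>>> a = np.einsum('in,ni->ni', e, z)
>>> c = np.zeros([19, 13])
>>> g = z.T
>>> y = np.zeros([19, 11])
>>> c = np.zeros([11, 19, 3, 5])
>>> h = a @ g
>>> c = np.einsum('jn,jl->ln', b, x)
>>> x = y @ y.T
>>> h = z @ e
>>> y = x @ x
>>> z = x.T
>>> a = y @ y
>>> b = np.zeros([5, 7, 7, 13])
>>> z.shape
(19, 19)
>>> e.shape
(5, 7)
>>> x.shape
(19, 19)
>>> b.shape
(5, 7, 7, 13)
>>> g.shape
(5, 7)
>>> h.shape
(7, 7)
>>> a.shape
(19, 19)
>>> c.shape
(13, 7)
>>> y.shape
(19, 19)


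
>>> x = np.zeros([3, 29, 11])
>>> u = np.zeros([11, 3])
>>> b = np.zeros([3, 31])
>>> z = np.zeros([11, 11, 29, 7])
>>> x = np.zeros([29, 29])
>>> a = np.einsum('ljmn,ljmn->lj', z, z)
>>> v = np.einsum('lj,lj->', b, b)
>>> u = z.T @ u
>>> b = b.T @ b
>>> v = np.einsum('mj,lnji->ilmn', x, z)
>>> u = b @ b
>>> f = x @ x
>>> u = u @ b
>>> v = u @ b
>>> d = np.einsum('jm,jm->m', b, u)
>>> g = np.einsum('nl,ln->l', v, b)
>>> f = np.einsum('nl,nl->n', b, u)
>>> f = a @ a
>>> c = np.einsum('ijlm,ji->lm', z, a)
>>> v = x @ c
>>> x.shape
(29, 29)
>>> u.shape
(31, 31)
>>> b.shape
(31, 31)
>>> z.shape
(11, 11, 29, 7)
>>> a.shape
(11, 11)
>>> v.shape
(29, 7)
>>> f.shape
(11, 11)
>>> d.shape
(31,)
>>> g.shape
(31,)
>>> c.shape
(29, 7)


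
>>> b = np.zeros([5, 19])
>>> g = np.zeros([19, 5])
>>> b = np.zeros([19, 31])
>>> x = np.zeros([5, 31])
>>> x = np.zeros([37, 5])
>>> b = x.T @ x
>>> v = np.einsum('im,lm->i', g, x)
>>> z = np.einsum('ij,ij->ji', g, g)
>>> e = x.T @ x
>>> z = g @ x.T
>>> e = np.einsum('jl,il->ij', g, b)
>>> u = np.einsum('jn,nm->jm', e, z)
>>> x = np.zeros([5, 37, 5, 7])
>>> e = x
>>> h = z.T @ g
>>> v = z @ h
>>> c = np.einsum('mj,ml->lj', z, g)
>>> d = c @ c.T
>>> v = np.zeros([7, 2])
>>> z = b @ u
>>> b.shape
(5, 5)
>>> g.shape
(19, 5)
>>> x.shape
(5, 37, 5, 7)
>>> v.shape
(7, 2)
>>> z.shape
(5, 37)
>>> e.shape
(5, 37, 5, 7)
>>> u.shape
(5, 37)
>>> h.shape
(37, 5)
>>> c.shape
(5, 37)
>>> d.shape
(5, 5)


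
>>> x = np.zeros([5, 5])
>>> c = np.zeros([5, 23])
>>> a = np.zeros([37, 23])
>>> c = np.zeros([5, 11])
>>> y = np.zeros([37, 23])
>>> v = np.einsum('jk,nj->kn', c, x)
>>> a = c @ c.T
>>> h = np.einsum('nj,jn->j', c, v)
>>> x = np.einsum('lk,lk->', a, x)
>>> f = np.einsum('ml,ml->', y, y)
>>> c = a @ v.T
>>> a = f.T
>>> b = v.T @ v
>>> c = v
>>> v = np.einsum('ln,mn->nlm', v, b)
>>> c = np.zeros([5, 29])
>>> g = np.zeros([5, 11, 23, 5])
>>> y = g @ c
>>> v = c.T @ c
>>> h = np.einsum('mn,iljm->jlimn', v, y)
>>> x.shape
()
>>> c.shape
(5, 29)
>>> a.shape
()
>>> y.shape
(5, 11, 23, 29)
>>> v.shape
(29, 29)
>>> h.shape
(23, 11, 5, 29, 29)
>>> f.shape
()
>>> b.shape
(5, 5)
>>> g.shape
(5, 11, 23, 5)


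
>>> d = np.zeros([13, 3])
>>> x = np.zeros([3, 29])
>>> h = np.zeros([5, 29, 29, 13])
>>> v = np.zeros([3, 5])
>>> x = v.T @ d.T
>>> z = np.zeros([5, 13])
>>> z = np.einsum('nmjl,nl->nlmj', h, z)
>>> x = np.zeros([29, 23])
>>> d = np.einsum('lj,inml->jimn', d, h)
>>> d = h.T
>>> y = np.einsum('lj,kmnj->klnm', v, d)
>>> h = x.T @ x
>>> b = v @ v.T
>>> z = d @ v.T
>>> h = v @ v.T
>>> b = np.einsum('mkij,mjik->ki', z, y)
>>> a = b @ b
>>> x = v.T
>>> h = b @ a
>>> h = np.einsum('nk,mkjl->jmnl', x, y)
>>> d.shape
(13, 29, 29, 5)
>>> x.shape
(5, 3)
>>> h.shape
(29, 13, 5, 29)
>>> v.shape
(3, 5)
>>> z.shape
(13, 29, 29, 3)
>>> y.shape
(13, 3, 29, 29)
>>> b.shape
(29, 29)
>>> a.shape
(29, 29)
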